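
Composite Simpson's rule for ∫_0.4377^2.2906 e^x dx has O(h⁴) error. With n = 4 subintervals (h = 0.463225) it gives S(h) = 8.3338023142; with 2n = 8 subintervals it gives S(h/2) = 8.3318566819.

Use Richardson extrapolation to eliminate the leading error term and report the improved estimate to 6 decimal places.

8.331727

Leading term ∝ h^4; use weight 16 = 2^4.
Difference of the inputs: 8.3318566819 − 8.3338023142 = -0.0019456323
Correction (A(h/2) − A(h))/(16 − 1) = (-0.0019456323)/15 = -0.0001297088
R = 8.3318566819 − 0.0001297088 = 8.3317269731
Correction |R − A(h/2)| = 1.297e-04; gap |A(h/2) − A(h)| = 1.946e-03.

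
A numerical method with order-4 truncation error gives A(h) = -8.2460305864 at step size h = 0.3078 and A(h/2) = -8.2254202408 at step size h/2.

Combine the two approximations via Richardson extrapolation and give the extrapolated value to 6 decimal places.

The method has order 4: 2^4 = 16.
Numerator 16×A(h/2) − A(h) = 16×(-8.2254202408) − (-8.2460305864) = -123.3606932664
R = (-123.3606932664)/15 = -8.2240462178

-8.224046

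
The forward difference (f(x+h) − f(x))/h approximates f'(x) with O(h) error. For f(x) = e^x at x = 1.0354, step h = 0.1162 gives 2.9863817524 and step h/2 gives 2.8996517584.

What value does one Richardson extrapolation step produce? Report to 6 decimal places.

2.812922

The method has order 1: 2^1 = 2.
2 × 2.8996517584 = 5.7993035168; subtract 2.9863817524 → 2.8129217644
Extrapolated: 2.8129217644 / 1 = 2.8129217644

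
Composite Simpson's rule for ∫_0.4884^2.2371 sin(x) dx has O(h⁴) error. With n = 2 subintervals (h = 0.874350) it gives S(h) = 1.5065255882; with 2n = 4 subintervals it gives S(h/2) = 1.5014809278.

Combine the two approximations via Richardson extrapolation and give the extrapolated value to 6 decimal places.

Method order is 4; weight 2^4 = 16.
2^4*A(h/2) = 24.0236948448; minus A(h) gives 22.5171692566.
Denominator 16 − 1 = 15.
Extrapolated: 22.5171692566 / 15 = 1.5011446171
Gap between inputs: 5.045e-03; correction applied: −0.0003363107.

1.501145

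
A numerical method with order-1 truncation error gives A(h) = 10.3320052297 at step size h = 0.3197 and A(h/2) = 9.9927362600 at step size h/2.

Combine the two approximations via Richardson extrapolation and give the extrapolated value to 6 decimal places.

r = 1, so 2^r = 2.
A(h/2) − A(h) = 9.9927362600 − 10.3320052297 = -0.3392689697
Correction (A(h/2) − A(h))/(2 − 1) = (-0.3392689697)/1 = -0.3392689697
R = 9.9927362600 − 0.3392689697 = 9.6534672903
Shift from A(h/2): −0.3392689697.

9.653467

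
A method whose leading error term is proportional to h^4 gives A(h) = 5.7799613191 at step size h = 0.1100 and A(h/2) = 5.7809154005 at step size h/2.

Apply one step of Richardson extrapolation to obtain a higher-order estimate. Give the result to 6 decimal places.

5.780979

r = 4, so 2^r = 16.
Top: 16(5.7809154005) − (5.7799613191) = 86.7146850889
(16·5.7809154005 − 5.7799613191)/(16 − 1) = 5.7809790059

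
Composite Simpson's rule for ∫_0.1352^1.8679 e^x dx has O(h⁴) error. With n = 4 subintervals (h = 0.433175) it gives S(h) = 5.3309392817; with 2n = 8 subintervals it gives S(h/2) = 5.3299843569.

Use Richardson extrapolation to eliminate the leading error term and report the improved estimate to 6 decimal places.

r = 4, so 2^r = 16.
Top: 16(5.3299843569) − (5.3309392817) = 79.9488104287
79.9488104287 ÷ 15 = 5.3299206952
Shift from A(h/2): −0.0000636617.

5.329921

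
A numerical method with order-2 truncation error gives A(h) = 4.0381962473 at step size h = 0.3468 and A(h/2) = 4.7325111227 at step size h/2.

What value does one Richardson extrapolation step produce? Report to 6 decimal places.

4.963949

Leading term ∝ h^2; use weight 4 = 2^2.
4*4.7325111227 − 4.0381962473 = 14.8918482435
(4*4.7325111227 − 4.0381962473)/(4 − 1) = 4.9639494145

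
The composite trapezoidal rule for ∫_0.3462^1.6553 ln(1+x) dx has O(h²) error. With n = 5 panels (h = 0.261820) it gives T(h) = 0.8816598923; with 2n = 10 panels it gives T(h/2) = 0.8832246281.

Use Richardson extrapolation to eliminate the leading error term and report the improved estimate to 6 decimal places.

0.883746

Error is O(h^2); halving h shrinks it by 2^2 = 4.
4*0.8832246281 − 0.8816598923 = 2.6512386201
Extrapolated: 2.6512386201 / 3 = 0.8837462067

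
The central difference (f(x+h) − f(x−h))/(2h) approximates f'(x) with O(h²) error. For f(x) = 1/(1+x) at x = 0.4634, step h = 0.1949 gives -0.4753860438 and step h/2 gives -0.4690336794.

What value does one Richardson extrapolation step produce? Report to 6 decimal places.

-0.466916

Error is O(h^2); halving h shrinks it by 2^2 = 4.
Difference of the inputs: -0.4690336794 − (-0.4753860438) = 0.0063523644
Correction (A(h/2) − A(h))/(4 − 1) = 0.0063523644/3 = 0.0021174548
R = A(h/2) + (A(h/2) − A(h))/3 = -0.4690336794 + 0.0021174548 = -0.4669162246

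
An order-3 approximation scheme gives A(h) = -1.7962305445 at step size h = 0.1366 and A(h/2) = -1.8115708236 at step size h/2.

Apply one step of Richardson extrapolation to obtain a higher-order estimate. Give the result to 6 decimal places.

Method order is 3; weight 2^3 = 8.
8*(-1.8115708236) − (-1.7962305445) = -12.6963360443
Extrapolated: (-12.6963360443) / 7 = -1.8137622920
Correction |R − A(h/2)| = 2.191e-03; gap |A(h/2) − A(h)| = 1.534e-02.

-1.813762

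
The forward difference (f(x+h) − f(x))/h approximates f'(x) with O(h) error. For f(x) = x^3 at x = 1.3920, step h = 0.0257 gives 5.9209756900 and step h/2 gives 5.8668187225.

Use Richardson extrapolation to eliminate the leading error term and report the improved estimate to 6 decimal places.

The method has order 1: 2^1 = 2.
A(h/2) − A(h) = 5.8668187225 − 5.9209756900 = -0.0541569675
Divide by 2^1 − 1 = 1: (-0.0541569675)/1 = -0.0541569675
R = A(h/2) + (A(h/2) − A(h))/1 = 5.8668187225 − 0.0541569675 = 5.8126617550
Gap between inputs: 5.416e-02; correction applied: −0.0541569675.

5.812662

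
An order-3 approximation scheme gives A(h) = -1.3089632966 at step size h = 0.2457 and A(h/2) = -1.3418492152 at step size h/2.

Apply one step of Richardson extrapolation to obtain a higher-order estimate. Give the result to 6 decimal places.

-1.346547

The method has order 3: 2^3 = 8.
Top: 8(-1.3418492152) − (-1.3089632966) = -9.4258304250
(-9.4258304250) ÷ 7 = -1.3465472036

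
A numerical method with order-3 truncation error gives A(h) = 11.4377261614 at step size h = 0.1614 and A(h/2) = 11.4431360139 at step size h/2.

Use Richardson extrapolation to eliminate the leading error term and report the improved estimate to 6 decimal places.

The method has order 3: 2^3 = 8.
8×11.4431360139 = 91.5450881112; 91.5450881112 − 11.4377261614 = 80.1073619498
R = 80.1073619498/7 = 11.4439088500

11.443909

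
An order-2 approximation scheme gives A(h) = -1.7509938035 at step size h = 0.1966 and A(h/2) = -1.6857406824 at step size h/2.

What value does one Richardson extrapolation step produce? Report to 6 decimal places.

The method has order 2: 2^2 = 4.
Numerator 4·A(h/2) − A(h) = 4·(-1.6857406824) − (-1.7509938035) = -4.9919689261
Denominator 4 − 1 = 3.
Extrapolated: (-4.9919689261) / 3 = -1.6639896420
Gap between inputs: 6.525e-02; correction applied: +0.0217510404.

-1.663990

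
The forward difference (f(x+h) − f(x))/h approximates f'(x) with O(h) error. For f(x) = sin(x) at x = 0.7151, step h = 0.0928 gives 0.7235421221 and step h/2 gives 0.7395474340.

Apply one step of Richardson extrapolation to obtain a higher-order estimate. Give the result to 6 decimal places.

The method has order 1: 2^1 = 2.
2^1 × A(h/2) = 1.4790948680; minus A(h) gives 0.7555527459.
Denominator 2 − 1 = 1.
Extrapolated: 0.7555527459 / 1 = 0.7555527459
Gap between inputs: 1.601e-02; correction applied: +0.0160053119.

0.755553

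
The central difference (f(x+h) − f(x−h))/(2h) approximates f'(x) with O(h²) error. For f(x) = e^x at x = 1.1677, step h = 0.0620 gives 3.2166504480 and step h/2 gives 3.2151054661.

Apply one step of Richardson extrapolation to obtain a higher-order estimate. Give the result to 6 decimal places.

Leading term ∝ h^2; use weight 4 = 2^2.
A(h/2) − A(h) = 3.2151054661 − 3.2166504480 = -0.0015449819
Correction (A(h/2) − A(h))/(4 − 1) = (-0.0015449819)/3 = -0.0005149940
R = A(h/2) + (A(h/2) − A(h))/3 = 3.2151054661 − 0.0005149940 = 3.2145904721
Gap between inputs: 1.545e-03; correction applied: −0.0005149940.

3.214590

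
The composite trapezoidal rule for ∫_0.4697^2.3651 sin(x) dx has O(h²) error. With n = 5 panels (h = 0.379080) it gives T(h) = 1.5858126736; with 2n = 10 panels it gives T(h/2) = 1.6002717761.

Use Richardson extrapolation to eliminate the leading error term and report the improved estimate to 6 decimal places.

1.605091

Leading term ∝ h^2; use weight 4 = 2^2.
2^2×A(h/2) = 6.4010871044; minus A(h) gives 4.8152744308.
(4×1.6002717761 − 1.5858126736)/(4 − 1) = 1.6050914769
Shift from A(h/2): +0.0048197008.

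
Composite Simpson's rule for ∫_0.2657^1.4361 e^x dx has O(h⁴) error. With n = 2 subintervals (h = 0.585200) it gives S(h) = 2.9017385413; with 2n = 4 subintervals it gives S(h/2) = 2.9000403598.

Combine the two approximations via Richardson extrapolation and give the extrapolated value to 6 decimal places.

Error is O(h^4); halving h shrinks it by 2^4 = 16.
16*2.9000403598 = 46.4006457568; 46.4006457568 − 2.9017385413 = 43.4989072155
Denominator 16 − 1 = 15.
Extrapolated: 43.4989072155 / 15 = 2.8999271477

2.899927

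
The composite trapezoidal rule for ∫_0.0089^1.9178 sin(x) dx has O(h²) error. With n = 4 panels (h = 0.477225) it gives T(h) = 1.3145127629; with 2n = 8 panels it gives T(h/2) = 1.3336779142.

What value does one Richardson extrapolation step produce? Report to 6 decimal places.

1.340066

The method has order 2: 2^2 = 4.
4 × 1.3336779142 − 1.3145127629 = 4.0201988939
Divide by 2^2 − 1 = 3.
4.0201988939 ÷ 3 = 1.3400662980
Gap between inputs: 1.917e-02; correction applied: +0.0063883838.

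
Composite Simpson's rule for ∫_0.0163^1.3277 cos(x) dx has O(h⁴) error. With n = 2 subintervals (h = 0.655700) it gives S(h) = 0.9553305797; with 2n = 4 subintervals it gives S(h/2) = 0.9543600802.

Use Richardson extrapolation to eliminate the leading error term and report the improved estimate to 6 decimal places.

0.954295

r = 4: numerator weight 16, denominator 15.
Numerator 16·A(h/2) − A(h) = 16·0.9543600802 − 0.9553305797 = 14.3144307035
(16·0.9543600802 − 0.9553305797)/(16 − 1) = 0.9542953802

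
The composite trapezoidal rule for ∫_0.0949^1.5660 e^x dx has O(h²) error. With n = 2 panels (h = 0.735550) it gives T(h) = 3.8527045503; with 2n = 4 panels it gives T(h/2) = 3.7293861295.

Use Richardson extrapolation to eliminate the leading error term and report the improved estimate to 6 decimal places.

3.688280

Method order is 2; weight 2^2 = 4.
Top: 4(3.7293861295) − (3.8527045503) = 11.0648399677
11.0648399677 ÷ 3 = 3.6882799892
Gap between inputs: 1.233e-01; correction applied: −0.0411061403.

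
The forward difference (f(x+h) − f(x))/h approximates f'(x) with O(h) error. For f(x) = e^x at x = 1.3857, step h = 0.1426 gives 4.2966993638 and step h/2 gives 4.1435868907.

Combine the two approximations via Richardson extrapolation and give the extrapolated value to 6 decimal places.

3.990474

The method has order 1: 2^1 = 2.
Numerator 2*A(h/2) − A(h) = 2*4.1435868907 − 4.2966993638 = 3.9904744176
Divide by 2^1 − 1 = 1.
Extrapolated: 3.9904744176 / 1 = 3.9904744176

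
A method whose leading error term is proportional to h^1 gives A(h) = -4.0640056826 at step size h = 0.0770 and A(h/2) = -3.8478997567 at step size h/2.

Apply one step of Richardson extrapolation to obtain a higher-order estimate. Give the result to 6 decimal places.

-3.631794

r = 1: numerator weight 2, denominator 1.
A(h/2) − A(h) = -3.8478997567 − (-4.0640056826) = 0.2161059259
Correction (A(h/2) − A(h))/(2 − 1) = 0.2161059259/1 = 0.2161059259
R = -3.8478997567 + 0.2161059259 = -3.6317938308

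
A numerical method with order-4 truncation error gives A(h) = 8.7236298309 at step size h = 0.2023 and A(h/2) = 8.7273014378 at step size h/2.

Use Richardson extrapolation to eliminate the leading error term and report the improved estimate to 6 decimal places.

Order 4 gives 2^r = 16 and 2^r − 1 = 15.
16·8.7273014378 = 139.6368230048; 139.6368230048 − 8.7236298309 = 130.9131931739
Divide by 2^4 − 1 = 15.
R = 130.9131931739/15 = 8.7275462116
Correction |R − A(h/2)| = 2.448e-04; gap |A(h/2) − A(h)| = 3.672e-03.

8.727546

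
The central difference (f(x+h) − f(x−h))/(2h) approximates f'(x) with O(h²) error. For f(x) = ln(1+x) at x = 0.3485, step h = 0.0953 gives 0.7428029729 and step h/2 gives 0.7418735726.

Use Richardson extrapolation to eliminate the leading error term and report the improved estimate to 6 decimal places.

0.741564

The method has order 2: 2^2 = 4.
Top: 4(0.7418735726) − (0.7428029729) = 2.2246913175
Divide by 2^2 − 1 = 3.
(4×0.7418735726 − 0.7428029729)/(4 − 1) = 0.7415637725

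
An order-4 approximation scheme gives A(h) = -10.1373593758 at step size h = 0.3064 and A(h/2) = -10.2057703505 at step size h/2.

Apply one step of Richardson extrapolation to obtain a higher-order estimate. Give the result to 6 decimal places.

Method order is 4; weight 2^4 = 16.
Weighted: (-163.2923256080) − (-10.1373593758) = -153.1549662322
Divide by 2^4 − 1 = 15.
R = (-153.1549662322)/15 = -10.2103310821
Correction |R − A(h/2)| = 4.561e-03; gap |A(h/2) − A(h)| = 6.841e-02.

-10.210331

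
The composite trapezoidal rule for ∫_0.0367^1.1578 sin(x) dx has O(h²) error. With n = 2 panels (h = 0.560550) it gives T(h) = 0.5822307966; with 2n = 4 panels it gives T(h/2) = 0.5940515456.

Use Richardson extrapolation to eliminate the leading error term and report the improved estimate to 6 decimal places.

0.597992

The method has order 2: 2^2 = 4.
Weighted: 2.3762061824 − 0.5822307966 = 1.7939753858
1.7939753858 ÷ 3 = 0.5979917953
Shift from A(h/2): +0.0039402497.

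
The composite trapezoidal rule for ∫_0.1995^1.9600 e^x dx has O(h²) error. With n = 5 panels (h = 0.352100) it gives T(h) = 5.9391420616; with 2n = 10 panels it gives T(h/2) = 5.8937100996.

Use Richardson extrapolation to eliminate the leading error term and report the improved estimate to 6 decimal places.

5.878566

The method has order 2: 2^2 = 4.
4·5.8937100996 = 23.5748403984; subtract 5.9391420616 → 17.6356983368
Divide by 2^2 − 1 = 3.
Result: 5.8785661123
Shift from A(h/2): −0.0151439873.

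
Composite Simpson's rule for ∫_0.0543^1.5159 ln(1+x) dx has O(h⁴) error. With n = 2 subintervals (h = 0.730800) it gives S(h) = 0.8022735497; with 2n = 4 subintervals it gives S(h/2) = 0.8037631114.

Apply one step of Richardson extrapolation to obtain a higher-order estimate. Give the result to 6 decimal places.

r = 4: numerator weight 16, denominator 15.
Weighted: 12.8602097824 − 0.8022735497 = 12.0579362327
(16*0.8037631114 − 0.8022735497)/(16 − 1) = 0.8038624155

0.803862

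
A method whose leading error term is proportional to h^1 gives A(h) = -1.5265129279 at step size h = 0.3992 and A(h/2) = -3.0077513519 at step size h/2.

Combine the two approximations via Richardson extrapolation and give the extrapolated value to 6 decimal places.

The method has order 1: 2^1 = 2.
2×(-3.0077513519) = -6.0155027038; (-6.0155027038) − (-1.5265129279) = -4.4889897759
(-4.4889897759) ÷ 1 = -4.4889897759
Correction |R − A(h/2)| = 1.481e+00; gap |A(h/2) − A(h)| = 1.481e+00.

-4.488990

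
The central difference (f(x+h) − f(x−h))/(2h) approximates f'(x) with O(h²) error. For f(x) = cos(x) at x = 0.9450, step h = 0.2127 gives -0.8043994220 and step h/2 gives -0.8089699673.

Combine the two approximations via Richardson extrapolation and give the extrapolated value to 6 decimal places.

-0.810493

r = 2, so 2^r = 4.
4·(-0.8089699673) = -3.2358798692; subtract (-0.8043994220) → -2.4314804472
R = (-2.4314804472)/3 = -0.8104934824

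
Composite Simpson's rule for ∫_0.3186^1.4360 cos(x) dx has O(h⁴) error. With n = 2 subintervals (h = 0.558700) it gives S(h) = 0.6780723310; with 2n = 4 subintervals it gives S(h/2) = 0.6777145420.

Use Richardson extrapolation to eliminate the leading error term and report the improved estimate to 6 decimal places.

r = 4: numerator weight 16, denominator 15.
Top: 16(0.6777145420) − (0.6780723310) = 10.1653603410
R = 10.1653603410/15 = 0.6776906894
Shift from A(h/2): −0.0000238526.

0.677691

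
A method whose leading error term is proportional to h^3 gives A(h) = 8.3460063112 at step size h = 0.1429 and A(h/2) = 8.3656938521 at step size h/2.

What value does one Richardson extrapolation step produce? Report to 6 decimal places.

8.368506

With r = 3 the leading error scales as h^3, so the weight is 2^3 = 8.
Top: 8(8.3656938521) − (8.3460063112) = 58.5795445056
(8×8.3656938521 − 8.3460063112)/(8 − 1) = 8.3685063579
Gap between inputs: 1.969e-02; correction applied: +0.0028125058.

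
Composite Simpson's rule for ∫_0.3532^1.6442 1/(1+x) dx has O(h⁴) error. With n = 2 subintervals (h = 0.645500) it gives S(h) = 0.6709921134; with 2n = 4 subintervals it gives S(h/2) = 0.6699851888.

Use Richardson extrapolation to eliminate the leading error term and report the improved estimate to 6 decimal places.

0.669918

Method order is 4; weight 2^4 = 16.
16×0.6699851888 = 10.7197630208; subtract 0.6709921134 → 10.0487709074
R = 10.0487709074/15 = 0.6699180605
Correction |R − A(h/2)| = 6.713e-05; gap |A(h/2) − A(h)| = 1.007e-03.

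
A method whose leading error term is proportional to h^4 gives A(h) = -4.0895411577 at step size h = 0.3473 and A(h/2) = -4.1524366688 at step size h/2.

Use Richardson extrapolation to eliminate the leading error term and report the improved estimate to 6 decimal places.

Leading term ∝ h^4; use weight 16 = 2^4.
16 × (-4.1524366688) − (-4.0895411577) = -62.3494455431
R = (-62.3494455431)/15 = -4.1566297029
Correction |R − A(h/2)| = 4.193e-03; gap |A(h/2) − A(h)| = 6.290e-02.

-4.156630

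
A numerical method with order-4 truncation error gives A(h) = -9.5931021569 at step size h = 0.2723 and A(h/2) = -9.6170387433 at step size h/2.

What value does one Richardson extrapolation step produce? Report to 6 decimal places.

-9.618635

With r = 4 the leading error scales as h^4, so the weight is 2^4 = 16.
16×(-9.6170387433) = -153.8726198928; subtract (-9.5931021569) → -144.2795177359
Denominator 16 − 1 = 15.
(-144.2795177359) ÷ 15 = -9.6186345157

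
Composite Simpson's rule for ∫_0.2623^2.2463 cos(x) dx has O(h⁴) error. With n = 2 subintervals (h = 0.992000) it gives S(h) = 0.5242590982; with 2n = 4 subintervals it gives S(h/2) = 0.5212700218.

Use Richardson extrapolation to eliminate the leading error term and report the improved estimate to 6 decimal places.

Method order is 4; weight 2^4 = 16.
16×0.5212700218 = 8.3403203488; subtract 0.5242590982 → 7.8160612506
7.8160612506 ÷ 15 = 0.5210707500

0.521071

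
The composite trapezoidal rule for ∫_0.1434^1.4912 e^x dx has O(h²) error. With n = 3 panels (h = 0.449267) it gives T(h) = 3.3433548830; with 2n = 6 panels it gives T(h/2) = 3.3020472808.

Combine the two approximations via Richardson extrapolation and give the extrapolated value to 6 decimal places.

r = 2, so 2^r = 4.
Numerator 4*A(h/2) − A(h) = 4*3.3020472808 − 3.3433548830 = 9.8648342402
Extrapolated: 9.8648342402 / 3 = 3.2882780801

3.288278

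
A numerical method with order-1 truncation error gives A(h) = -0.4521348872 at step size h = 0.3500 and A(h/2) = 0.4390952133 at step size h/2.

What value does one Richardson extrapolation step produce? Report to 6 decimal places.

r = 1, so 2^r = 2.
2 × 0.4390952133 = 0.8781904266; subtract (-0.4521348872) → 1.3303253138
Denominator 2 − 1 = 1.
1.3303253138 ÷ 1 = 1.3303253138
Gap between inputs: 8.912e-01; correction applied: +0.8912301005.

1.330325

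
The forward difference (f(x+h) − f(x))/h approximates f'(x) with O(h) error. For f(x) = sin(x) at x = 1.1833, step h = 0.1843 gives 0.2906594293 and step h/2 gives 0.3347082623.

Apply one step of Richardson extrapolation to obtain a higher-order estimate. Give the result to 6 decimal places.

r = 1, so 2^r = 2.
2×0.3347082623 = 0.6694165246; subtract 0.2906594293 → 0.3787570953
0.3787570953 ÷ 1 = 0.3787570953
Gap between inputs: 4.405e-02; correction applied: +0.0440488330.

0.378757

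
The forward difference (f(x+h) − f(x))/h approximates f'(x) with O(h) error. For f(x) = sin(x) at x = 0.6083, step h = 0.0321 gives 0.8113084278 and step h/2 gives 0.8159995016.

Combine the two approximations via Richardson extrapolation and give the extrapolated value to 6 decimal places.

0.820691

r = 1, so 2^r = 2.
2*0.8159995016 = 1.6319990032; subtract 0.8113084278 → 0.8206905754
0.8206905754 ÷ 1 = 0.8206905754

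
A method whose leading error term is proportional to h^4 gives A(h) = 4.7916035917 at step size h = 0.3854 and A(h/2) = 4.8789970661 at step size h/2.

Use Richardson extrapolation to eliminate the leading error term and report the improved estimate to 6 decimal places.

Order 4 gives 2^r = 16 and 2^r − 1 = 15.
Top: 16(4.8789970661) − (4.7916035917) = 73.2723494659
R = 73.2723494659/15 = 4.8848232977
Gap between inputs: 8.739e-02; correction applied: +0.0058262316.

4.884823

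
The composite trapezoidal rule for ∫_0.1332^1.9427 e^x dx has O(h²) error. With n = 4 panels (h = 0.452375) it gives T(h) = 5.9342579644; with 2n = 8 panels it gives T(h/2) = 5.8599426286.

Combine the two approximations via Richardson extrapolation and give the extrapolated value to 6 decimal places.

5.835171

Leading term ∝ h^2; use weight 4 = 2^2.
A(h/2) − A(h) = 5.8599426286 − 5.9342579644 = -0.0743153358
Correction (A(h/2) − A(h))/(4 − 1) = (-0.0743153358)/3 = -0.0247717786
R = 5.8599426286 − 0.0247717786 = 5.8351708500
Gap between inputs: 7.432e-02; correction applied: −0.0247717786.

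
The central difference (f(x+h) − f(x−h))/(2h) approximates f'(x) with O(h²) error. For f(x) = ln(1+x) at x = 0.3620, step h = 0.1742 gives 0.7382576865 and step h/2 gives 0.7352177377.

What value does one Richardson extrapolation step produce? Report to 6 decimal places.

r = 2, so 2^r = 4.
4 × 0.7352177377 = 2.9408709508; subtract 0.7382576865 → 2.2026132643
Divide by 2^2 − 1 = 3.
So the Richardson estimate is 0.7342044214.
Correction |R − A(h/2)| = 1.013e-03; gap |A(h/2) − A(h)| = 3.040e-03.

0.734204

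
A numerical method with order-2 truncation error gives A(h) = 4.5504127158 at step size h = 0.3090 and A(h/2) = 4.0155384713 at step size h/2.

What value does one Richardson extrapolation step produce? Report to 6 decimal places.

The method has order 2: 2^2 = 4.
4×4.0155384713 = 16.0621538852; 16.0621538852 − 4.5504127158 = 11.5117411694
Divide by 2^2 − 1 = 3.
(4×4.0155384713 − 4.5504127158)/(4 − 1) = 3.8372470565

3.837247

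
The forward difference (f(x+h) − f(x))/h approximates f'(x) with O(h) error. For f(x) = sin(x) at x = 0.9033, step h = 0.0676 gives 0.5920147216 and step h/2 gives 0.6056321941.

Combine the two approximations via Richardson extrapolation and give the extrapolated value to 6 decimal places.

0.619250

r = 1: numerator weight 2, denominator 1.
2 × 0.6056321941 = 1.2112643882; subtract 0.5920147216 → 0.6192496666
Denominator 2 − 1 = 1.
So the Richardson estimate is 0.6192496666.
Gap between inputs: 1.362e-02; correction applied: +0.0136174725.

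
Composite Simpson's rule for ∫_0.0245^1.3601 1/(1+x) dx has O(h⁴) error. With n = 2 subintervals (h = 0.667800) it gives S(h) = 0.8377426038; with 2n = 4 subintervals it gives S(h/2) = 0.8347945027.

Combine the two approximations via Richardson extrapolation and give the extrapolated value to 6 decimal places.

0.834598

Order 4 gives 2^r = 16 and 2^r − 1 = 15.
16*0.8347945027 = 13.3567120432; 13.3567120432 − 0.8377426038 = 12.5189694394
R = 12.5189694394/15 = 0.8345979626
Correction |R − A(h/2)| = 1.965e-04; gap |A(h/2) − A(h)| = 2.948e-03.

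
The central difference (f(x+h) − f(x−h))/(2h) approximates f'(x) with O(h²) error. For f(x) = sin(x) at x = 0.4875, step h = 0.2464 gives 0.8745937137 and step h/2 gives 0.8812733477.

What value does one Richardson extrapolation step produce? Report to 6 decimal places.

Leading term ∝ h^2; use weight 4 = 2^2.
4 × 0.8812733477 = 3.5250933908; subtract 0.8745937137 → 2.6504996771
(4 × 0.8812733477 − 0.8745937137)/(4 − 1) = 0.8834998924

0.883500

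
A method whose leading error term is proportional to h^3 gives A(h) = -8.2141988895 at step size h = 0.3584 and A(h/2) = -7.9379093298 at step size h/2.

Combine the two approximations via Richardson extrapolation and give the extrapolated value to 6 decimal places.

Order 3 gives 2^r = 8 and 2^r − 1 = 7.
8 × (-7.9379093298) − (-8.2141988895) = -55.2890757489
Denominator 8 − 1 = 7.
Result: -7.8984393927

-7.898439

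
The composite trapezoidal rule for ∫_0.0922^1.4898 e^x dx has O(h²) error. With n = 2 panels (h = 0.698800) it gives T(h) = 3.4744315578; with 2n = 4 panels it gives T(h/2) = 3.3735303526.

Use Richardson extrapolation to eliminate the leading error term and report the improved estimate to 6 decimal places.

With r = 2 the leading error scales as h^2, so the weight is 2^2 = 4.
Numerator 4×A(h/2) − A(h) = 4×3.3735303526 − 3.4744315578 = 10.0196898526
Denominator 4 − 1 = 3.
Result: 3.3398966175
Correction |R − A(h/2)| = 3.363e-02; gap |A(h/2) − A(h)| = 1.009e-01.

3.339897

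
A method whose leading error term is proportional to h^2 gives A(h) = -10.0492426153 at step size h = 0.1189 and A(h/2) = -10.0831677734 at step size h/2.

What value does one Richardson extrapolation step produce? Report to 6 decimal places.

Method order is 2; weight 2^2 = 4.
4*(-10.0831677734) = -40.3326710936; (-40.3326710936) − (-10.0492426153) = -30.2834284783
R = (-30.2834284783)/3 = -10.0944761594
Gap between inputs: 3.393e-02; correction applied: −0.0113083860.

-10.094476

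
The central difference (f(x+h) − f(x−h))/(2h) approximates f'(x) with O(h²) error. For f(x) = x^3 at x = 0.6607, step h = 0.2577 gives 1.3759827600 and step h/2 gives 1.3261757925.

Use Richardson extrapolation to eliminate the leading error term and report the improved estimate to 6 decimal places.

1.309573

Order 2 gives 2^r = 4 and 2^r − 1 = 3.
4*1.3261757925 − 1.3759827600 = 3.9287204100
Divide by 2^2 − 1 = 3.
(4*1.3261757925 − 1.3759827600)/(4 − 1) = 1.3095734700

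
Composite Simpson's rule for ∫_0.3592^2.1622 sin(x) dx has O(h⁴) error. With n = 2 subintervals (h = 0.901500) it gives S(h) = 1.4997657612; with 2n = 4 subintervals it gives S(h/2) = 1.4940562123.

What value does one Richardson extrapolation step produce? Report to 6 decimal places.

1.493676

Leading term ∝ h^4; use weight 16 = 2^4.
2^4×A(h/2) = 23.9048993968; minus A(h) gives 22.4051336356.
(16×1.4940562123 − 1.4997657612)/(16 − 1) = 1.4936755757
Shift from A(h/2): −0.0003806366.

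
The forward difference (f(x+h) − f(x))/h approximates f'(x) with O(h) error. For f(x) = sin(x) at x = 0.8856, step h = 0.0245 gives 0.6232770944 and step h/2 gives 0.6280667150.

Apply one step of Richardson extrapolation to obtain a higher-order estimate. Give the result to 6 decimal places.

0.632856

Method order is 1; weight 2^1 = 2.
2×0.6280667150 − 0.6232770944 = 0.6328563356
(2×0.6280667150 − 0.6232770944)/(2 − 1) = 0.6328563356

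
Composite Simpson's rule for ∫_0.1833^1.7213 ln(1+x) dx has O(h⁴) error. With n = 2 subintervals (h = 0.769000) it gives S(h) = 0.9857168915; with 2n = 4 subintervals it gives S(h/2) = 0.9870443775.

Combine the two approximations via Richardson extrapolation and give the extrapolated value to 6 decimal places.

0.987133

r = 4: numerator weight 16, denominator 15.
Weighted: 15.7927100400 − 0.9857168915 = 14.8069931485
R = 14.8069931485/15 = 0.9871328766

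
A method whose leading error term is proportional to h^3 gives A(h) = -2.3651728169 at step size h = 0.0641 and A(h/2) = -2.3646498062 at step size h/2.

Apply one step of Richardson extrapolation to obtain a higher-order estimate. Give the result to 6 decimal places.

Error is O(h^3); halving h shrinks it by 2^3 = 8.
Difference of the inputs: -2.3646498062 − (-2.3651728169) = 0.0005230107
Divide by 2^3 − 1 = 7: 0.0005230107/7 = 0.0000747158
R = A(h/2) + (A(h/2) − A(h))/7 = -2.3646498062 + 0.0000747158 = -2.3645750904

-2.364575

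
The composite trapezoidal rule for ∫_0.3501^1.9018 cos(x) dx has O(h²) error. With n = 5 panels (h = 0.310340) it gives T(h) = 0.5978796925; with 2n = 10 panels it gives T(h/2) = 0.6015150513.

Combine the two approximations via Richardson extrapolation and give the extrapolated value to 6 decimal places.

0.602727

r = 2: numerator weight 4, denominator 3.
A(h/2) − A(h) = 0.6015150513 − 0.5978796925 = 0.0036353588
Correction (A(h/2) − A(h))/(4 − 1) = 0.0036353588/3 = 0.0012117863
R = A(h/2) + (A(h/2) − A(h))/3 = 0.6015150513 + 0.0012117863 = 0.6027268376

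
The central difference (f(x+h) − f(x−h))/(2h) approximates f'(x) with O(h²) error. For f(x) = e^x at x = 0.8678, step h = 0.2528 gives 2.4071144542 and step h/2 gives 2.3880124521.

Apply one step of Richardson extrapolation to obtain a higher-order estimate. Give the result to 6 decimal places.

With r = 2 the leading error scales as h^2, so the weight is 2^2 = 4.
Difference of the inputs: 2.3880124521 − 2.4071144542 = -0.0191020021
Correction (A(h/2) − A(h))/(4 − 1) = (-0.0191020021)/3 = -0.0063673340
R = 2.3880124521 − 0.0063673340 = 2.3816451181

2.381645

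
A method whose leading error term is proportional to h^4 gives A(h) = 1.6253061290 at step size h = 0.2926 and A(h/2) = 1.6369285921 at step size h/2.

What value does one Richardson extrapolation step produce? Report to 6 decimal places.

1.637703

r = 4: numerator weight 16, denominator 15.
Weighted: 26.1908574736 − 1.6253061290 = 24.5655513446
R = 24.5655513446/15 = 1.6377034230
Correction |R − A(h/2)| = 7.748e-04; gap |A(h/2) − A(h)| = 1.162e-02.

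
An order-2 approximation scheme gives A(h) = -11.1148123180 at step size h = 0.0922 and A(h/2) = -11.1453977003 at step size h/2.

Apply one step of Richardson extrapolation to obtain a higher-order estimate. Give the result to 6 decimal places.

-11.155593

The method has order 2: 2^2 = 4.
4*(-11.1453977003) = -44.5815908012; subtract (-11.1148123180) → -33.4667784832
(-33.4667784832) ÷ 3 = -11.1555928277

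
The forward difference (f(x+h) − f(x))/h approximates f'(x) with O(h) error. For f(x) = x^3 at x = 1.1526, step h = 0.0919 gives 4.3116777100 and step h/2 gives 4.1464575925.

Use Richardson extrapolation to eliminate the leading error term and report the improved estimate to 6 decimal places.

Error is O(h^1); halving h shrinks it by 2^1 = 2.
2 × 4.1464575925 = 8.2929151850; 8.2929151850 − 4.3116777100 = 3.9812374750
3.9812374750 ÷ 1 = 3.9812374750

3.981237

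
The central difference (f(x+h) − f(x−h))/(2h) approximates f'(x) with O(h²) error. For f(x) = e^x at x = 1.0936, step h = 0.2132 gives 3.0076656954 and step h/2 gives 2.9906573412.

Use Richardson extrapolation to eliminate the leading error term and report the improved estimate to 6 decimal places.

r = 2, so 2^r = 4.
2^2 × A(h/2) = 11.9626293648; minus A(h) gives 8.9549636694.
Denominator 4 − 1 = 3.
8.9549636694 ÷ 3 = 2.9849878898
Shift from A(h/2): −0.0056694514.

2.984988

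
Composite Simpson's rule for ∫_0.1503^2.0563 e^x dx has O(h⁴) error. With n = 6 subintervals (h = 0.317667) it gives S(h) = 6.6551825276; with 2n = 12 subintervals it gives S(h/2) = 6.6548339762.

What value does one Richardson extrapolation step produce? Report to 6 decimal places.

6.654811

Method order is 4; weight 2^4 = 16.
16 × 6.6548339762 = 106.4773436192; 106.4773436192 − 6.6551825276 = 99.8221610916
99.8221610916 ÷ 15 = 6.6548107394
Correction |R − A(h/2)| = 2.324e-05; gap |A(h/2) − A(h)| = 3.486e-04.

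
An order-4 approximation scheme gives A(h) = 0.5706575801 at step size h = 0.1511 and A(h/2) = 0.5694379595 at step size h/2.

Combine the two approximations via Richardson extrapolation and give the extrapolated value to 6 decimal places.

With r = 4 the leading error scales as h^4, so the weight is 2^4 = 16.
A(h/2) − A(h) = 0.5694379595 − 0.5706575801 = -0.0012196206
Divide by 2^4 − 1 = 15: (-0.0012196206)/15 = -0.0000813080
R = 0.5694379595 − 0.0000813080 = 0.5693566515

0.569357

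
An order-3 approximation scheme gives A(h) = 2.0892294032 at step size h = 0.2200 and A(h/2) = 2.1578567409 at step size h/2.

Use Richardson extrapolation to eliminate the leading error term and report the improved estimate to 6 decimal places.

2.167661

Error is O(h^3); halving h shrinks it by 2^3 = 8.
Numerator 8×A(h/2) − A(h) = 8×2.1578567409 − 2.0892294032 = 15.1736245240
Divide by 2^3 − 1 = 7.
Extrapolated: 15.1736245240 / 7 = 2.1676606463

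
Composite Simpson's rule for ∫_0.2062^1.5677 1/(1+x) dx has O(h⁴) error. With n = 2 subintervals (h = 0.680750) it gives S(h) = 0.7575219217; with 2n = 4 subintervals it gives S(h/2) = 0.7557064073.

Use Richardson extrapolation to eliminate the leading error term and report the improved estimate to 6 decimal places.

Error is O(h^4); halving h shrinks it by 2^4 = 16.
16*0.7557064073 = 12.0913025168; 12.0913025168 − 0.7575219217 = 11.3337805951
R = 11.3337805951/15 = 0.7555853730

0.755585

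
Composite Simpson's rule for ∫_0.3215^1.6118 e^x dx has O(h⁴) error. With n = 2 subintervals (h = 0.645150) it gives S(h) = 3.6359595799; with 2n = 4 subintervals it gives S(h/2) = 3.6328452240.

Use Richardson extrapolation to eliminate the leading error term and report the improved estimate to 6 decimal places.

3.632638

Order 4 gives 2^r = 16 and 2^r − 1 = 15.
16·3.6328452240 = 58.1255235840; subtract 3.6359595799 → 54.4895640041
Denominator 16 − 1 = 15.
R = 54.4895640041/15 = 3.6326376003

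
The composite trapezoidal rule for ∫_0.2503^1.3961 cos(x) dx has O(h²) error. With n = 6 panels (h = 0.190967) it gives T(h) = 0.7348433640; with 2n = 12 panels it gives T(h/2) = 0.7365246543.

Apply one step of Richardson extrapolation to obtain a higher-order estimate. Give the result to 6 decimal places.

0.737085

With r = 2 the leading error scales as h^2, so the weight is 2^2 = 4.
4 × 0.7365246543 = 2.9460986172; subtract 0.7348433640 → 2.2112552532
(4 × 0.7365246543 − 0.7348433640)/(4 − 1) = 0.7370850844
Shift from A(h/2): +0.0005604301.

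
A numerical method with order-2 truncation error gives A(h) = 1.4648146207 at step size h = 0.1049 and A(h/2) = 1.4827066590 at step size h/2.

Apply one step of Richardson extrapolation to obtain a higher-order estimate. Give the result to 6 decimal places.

1.488671

Method order is 2; weight 2^2 = 4.
4×1.4827066590 − 1.4648146207 = 4.4660120153
Divide by 2^2 − 1 = 3.
So the Richardson estimate is 1.4886706718.
Correction |R − A(h/2)| = 5.964e-03; gap |A(h/2) − A(h)| = 1.789e-02.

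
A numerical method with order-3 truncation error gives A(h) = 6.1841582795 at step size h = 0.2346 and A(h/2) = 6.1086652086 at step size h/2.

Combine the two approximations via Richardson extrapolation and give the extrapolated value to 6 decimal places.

Leading term ∝ h^3; use weight 8 = 2^3.
8*6.1086652086 − 6.1841582795 = 42.6851633893
R = 42.6851633893/7 = 6.0978804842

6.097880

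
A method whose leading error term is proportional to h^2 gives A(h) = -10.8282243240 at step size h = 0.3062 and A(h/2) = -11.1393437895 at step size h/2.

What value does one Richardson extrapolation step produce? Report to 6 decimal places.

-11.243050

Error is O(h^2); halving h shrinks it by 2^2 = 4.
Numerator 4*A(h/2) − A(h) = 4*(-11.1393437895) − (-10.8282243240) = -33.7291508340
Denominator 4 − 1 = 3.
(-33.7291508340) ÷ 3 = -11.2430502780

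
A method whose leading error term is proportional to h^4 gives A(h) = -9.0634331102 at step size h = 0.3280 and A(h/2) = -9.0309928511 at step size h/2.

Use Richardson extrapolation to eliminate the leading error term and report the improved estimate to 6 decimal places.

-9.028830

With r = 4 the leading error scales as h^4, so the weight is 2^4 = 16.
2^4*A(h/2) = -144.4958856176; minus A(h) gives -135.4324525074.
Divide by 2^4 − 1 = 15.
Extrapolated: (-135.4324525074) / 15 = -9.0288301672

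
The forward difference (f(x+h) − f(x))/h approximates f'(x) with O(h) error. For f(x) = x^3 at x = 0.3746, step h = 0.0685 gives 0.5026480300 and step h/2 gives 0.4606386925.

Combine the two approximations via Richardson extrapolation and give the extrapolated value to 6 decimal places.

Leading term ∝ h^1; use weight 2 = 2^1.
2*0.4606386925 = 0.9212773850; subtract 0.5026480300 → 0.4186293550
Denominator 2 − 1 = 1.
(2*0.4606386925 − 0.5026480300)/(2 − 1) = 0.4186293550
Gap between inputs: 4.201e-02; correction applied: −0.0420093375.

0.418629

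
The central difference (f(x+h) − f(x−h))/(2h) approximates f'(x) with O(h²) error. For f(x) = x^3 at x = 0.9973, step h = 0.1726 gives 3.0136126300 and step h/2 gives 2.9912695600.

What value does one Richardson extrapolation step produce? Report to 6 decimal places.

Error is O(h^2); halving h shrinks it by 2^2 = 4.
4×2.9912695600 − 3.0136126300 = 8.9514656100
Extrapolated: 8.9514656100 / 3 = 2.9838218700

2.983822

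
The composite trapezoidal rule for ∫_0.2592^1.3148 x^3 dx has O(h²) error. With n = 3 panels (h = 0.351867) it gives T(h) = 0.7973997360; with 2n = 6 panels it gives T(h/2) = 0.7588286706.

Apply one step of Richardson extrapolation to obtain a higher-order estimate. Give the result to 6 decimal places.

0.745972

r = 2, so 2^r = 4.
Top: 4(0.7588286706) − (0.7973997360) = 2.2379149464
R = 2.2379149464/3 = 0.7459716488
Gap between inputs: 3.857e-02; correction applied: −0.0128570218.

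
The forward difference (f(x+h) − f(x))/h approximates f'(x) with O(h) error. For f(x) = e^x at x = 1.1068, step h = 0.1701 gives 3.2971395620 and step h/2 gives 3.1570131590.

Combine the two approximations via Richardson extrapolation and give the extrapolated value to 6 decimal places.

3.016887

The method has order 1: 2^1 = 2.
Top: 2(3.1570131590) − (3.2971395620) = 3.0168867560
Divide by 2^1 − 1 = 1.
R = 3.0168867560/1 = 3.0168867560
Gap between inputs: 1.401e-01; correction applied: −0.1401264030.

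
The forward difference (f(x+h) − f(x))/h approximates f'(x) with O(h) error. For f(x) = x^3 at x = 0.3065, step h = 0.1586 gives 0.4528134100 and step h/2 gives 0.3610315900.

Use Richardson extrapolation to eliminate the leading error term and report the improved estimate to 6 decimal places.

Order 1 gives 2^r = 2 and 2^r − 1 = 1.
Top: 2(0.3610315900) − (0.4528134100) = 0.2692497700
(2×0.3610315900 − 0.4528134100)/(2 − 1) = 0.2692497700
Shift from A(h/2): −0.0917818200.

0.269250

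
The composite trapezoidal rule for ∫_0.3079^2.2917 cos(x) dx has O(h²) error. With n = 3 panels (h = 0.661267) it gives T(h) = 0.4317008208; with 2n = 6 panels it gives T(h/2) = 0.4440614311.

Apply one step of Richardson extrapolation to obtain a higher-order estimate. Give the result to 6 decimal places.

Leading term ∝ h^2; use weight 4 = 2^2.
Numerator 4·A(h/2) − A(h) = 4·0.4440614311 − 0.4317008208 = 1.3445449036
(4·0.4440614311 − 0.4317008208)/(4 − 1) = 0.4481816345
Shift from A(h/2): +0.0041202034.

0.448182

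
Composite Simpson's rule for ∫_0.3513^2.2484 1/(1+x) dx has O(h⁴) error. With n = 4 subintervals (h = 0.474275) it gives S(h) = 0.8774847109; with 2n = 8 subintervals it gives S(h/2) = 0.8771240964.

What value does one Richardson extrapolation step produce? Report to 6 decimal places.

r = 4: numerator weight 16, denominator 15.
16 × 0.8771240964 = 14.0339855424; subtract 0.8774847109 → 13.1565008315
Denominator 16 − 1 = 15.
Extrapolated: 13.1565008315 / 15 = 0.8771000554

0.877100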